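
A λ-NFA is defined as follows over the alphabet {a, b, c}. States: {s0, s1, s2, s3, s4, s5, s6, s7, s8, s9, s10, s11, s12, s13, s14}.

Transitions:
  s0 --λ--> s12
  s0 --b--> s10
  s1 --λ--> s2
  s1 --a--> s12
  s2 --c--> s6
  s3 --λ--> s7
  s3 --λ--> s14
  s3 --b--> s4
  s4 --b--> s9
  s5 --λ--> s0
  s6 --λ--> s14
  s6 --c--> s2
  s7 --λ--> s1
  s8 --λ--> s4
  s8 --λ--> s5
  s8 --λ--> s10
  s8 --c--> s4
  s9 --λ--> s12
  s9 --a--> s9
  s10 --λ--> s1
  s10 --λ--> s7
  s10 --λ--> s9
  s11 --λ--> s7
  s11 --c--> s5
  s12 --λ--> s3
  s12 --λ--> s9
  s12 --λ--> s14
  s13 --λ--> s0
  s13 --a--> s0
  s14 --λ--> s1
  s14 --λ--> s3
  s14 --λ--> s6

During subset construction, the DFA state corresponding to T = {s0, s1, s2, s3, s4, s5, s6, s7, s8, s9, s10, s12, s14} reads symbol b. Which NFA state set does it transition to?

s0 on b → {s10}.
s3 on b → {s4}.
s4 on b → {s9}.
No b-transition from s1, s2, s5, s6, s7, s8, s9, s10, s12, s14.
Union after reading b: {s4, s9, s10}.
Now take the λ-closure:
From s9 via λ: add s12.
From s10 via λ: add s1, s7.
From s1 via λ: add s2.
From s12 via λ: add s3, s14.
From s14 via λ: add s6.
No new states can be added; the closed set is {s1, s2, s3, s4, s6, s7, s9, s10, s12, s14}.

{s1, s2, s3, s4, s6, s7, s9, s10, s12, s14}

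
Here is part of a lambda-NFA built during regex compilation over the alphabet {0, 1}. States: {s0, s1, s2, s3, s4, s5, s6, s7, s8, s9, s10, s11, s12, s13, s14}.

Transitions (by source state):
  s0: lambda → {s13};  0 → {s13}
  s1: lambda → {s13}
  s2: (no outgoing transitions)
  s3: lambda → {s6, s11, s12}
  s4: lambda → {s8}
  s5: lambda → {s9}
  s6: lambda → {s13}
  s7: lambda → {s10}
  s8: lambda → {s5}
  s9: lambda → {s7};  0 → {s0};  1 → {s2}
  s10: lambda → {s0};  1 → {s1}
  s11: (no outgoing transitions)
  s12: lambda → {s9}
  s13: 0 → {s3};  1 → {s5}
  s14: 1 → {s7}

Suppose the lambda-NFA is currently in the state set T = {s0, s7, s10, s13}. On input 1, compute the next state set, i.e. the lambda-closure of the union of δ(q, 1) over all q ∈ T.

{s0, s1, s5, s7, s9, s10, s13}

s10 on 1 → {s1}.
s13 on 1 → {s5}.
No 1-transition from s0, s7.
Union after reading 1: {s1, s5}.
Now take the lambda-closure:
From s1 via lambda: add s13.
From s5 via lambda: add s9.
From s9 via lambda: add s7.
From s7 via lambda: add s10.
From s10 via lambda: add s0.
No new states can be added; the closed set is {s0, s1, s5, s7, s9, s10, s13}.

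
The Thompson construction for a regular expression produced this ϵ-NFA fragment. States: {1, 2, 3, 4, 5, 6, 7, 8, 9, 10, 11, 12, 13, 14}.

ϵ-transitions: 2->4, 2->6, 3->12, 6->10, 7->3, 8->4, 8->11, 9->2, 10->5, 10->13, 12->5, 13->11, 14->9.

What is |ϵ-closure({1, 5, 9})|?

9

Start with {1, 5, 9}.
From 9 via ϵ: add 2.
From 2 via ϵ: add 4, 6.
From 6 via ϵ: add 10.
From 10 via ϵ: add 13.
From 13 via ϵ: add 11.
ϵ-closure = {1, 2, 4, 5, 6, 9, 10, 11, 13}, which has 9 states.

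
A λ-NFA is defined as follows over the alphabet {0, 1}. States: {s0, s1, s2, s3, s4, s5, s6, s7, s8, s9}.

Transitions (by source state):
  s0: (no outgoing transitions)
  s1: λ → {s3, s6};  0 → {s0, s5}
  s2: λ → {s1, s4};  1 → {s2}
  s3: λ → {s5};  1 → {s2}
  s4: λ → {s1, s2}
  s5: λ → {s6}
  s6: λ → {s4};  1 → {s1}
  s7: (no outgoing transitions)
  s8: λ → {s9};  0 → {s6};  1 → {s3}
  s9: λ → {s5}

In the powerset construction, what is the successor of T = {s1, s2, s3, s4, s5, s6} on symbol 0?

{s0, s1, s2, s3, s4, s5, s6}

s1 on 0 → {s0, s5}.
No 0-transition from s2, s3, s4, s5, s6.
Union after reading 0: {s0, s5}.
Now take the λ-closure:
From s5 via λ: add s6.
From s6 via λ: add s4.
From s4 via λ: add s1, s2.
From s1 via λ: add s3.
No new states can be added; the closed set is {s0, s1, s2, s3, s4, s5, s6}.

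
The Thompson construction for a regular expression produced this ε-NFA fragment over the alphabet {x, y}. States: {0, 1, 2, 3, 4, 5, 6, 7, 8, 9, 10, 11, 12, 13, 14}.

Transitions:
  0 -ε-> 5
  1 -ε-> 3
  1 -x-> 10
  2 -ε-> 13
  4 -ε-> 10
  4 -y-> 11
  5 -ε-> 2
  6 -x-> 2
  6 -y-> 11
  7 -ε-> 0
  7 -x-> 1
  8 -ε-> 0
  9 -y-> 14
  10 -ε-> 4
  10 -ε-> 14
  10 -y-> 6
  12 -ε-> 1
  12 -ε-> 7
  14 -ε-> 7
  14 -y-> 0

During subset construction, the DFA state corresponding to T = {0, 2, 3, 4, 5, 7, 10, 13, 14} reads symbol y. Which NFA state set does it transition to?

4 on y → {11}.
10 on y → {6}.
14 on y → {0}.
No y-transition from 0, 2, 3, 5, 7, 13.
Union after reading y: {0, 6, 11}.
Now take the ε-closure:
From 0 via ε: add 5.
From 5 via ε: add 2.
From 2 via ε: add 13.
No new states can be added; the closed set is {0, 2, 5, 6, 11, 13}.

{0, 2, 5, 6, 11, 13}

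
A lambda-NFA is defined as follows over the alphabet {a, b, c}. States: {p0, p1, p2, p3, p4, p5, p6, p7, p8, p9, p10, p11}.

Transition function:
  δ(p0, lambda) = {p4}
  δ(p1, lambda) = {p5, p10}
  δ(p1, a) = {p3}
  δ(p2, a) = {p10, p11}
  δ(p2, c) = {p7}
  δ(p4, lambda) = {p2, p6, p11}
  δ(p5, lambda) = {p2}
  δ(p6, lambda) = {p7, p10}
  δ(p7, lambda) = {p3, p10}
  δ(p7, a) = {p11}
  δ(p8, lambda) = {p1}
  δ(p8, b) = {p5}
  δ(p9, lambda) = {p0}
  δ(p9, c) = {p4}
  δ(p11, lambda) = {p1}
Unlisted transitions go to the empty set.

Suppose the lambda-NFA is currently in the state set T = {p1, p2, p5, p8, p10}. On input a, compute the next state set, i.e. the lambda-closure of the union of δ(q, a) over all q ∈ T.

p1 on a → {p3}.
p2 on a → {p10, p11}.
No a-transition from p5, p8, p10.
Union after reading a: {p3, p10, p11}.
Now take the lambda-closure:
From p11 via lambda: add p1.
From p1 via lambda: add p5.
From p5 via lambda: add p2.
No new states can be added; the closed set is {p1, p2, p3, p5, p10, p11}.

{p1, p2, p3, p5, p10, p11}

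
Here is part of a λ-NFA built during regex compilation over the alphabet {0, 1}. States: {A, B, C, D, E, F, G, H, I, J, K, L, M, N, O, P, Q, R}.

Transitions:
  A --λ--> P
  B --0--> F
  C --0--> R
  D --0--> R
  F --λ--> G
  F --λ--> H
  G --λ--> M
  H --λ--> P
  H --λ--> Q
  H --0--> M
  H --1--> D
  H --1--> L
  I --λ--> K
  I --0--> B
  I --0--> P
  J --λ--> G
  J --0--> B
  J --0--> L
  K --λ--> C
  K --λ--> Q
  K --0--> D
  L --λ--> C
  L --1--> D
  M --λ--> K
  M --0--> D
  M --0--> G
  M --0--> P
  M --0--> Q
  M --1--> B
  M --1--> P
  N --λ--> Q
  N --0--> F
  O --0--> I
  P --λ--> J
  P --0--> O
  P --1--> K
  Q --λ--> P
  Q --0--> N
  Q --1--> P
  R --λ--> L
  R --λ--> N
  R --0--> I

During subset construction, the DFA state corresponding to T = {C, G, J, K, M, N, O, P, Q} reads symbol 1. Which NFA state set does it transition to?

{B, C, G, J, K, M, P, Q}

M on 1 → {B, P}.
P on 1 → {K}.
Q on 1 → {P}.
No 1-transition from C, G, J, K, N, O.
Union after reading 1: {B, K, P}.
Now take the λ-closure:
From K via λ: add C, Q.
From P via λ: add J.
From J via λ: add G.
From G via λ: add M.
No new states can be added; the closed set is {B, C, G, J, K, M, P, Q}.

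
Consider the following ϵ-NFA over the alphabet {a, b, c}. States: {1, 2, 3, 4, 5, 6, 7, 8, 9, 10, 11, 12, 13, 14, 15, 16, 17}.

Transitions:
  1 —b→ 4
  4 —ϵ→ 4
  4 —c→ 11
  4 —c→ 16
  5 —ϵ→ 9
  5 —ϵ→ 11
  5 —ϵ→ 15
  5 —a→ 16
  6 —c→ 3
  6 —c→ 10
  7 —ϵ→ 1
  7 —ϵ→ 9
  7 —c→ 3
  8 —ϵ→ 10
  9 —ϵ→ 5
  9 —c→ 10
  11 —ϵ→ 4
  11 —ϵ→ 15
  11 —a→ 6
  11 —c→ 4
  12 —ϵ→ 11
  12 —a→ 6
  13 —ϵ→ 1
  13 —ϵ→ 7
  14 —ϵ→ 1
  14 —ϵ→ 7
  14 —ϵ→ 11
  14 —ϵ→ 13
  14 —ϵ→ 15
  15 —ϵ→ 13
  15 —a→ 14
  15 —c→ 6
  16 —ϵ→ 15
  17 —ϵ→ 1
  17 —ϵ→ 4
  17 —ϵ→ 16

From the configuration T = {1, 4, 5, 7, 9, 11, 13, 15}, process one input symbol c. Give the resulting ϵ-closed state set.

4 on c → {11, 16}.
7 on c → {3}.
9 on c → {10}.
11 on c → {4}.
15 on c → {6}.
No c-transition from 1, 5, 13.
Union after reading c: {3, 4, 6, 10, 11, 16}.
Now take the ϵ-closure:
From 11 via ϵ: add 15.
From 15 via ϵ: add 13.
From 13 via ϵ: add 1, 7.
From 7 via ϵ: add 9.
From 9 via ϵ: add 5.
No new states can be added; the closed set is {1, 3, 4, 5, 6, 7, 9, 10, 11, 13, 15, 16}.

{1, 3, 4, 5, 6, 7, 9, 10, 11, 13, 15, 16}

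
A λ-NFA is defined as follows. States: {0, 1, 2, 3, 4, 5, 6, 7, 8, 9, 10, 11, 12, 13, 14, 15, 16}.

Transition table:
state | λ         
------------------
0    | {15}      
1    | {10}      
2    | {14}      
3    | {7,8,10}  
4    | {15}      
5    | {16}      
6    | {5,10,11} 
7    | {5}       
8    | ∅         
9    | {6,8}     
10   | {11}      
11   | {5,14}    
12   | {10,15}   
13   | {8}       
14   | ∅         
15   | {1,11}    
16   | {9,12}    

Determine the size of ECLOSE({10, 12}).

Start with {10, 12}.
From 10 via λ: add 11.
From 12 via λ: add 15.
From 11 via λ: add 5, 14.
From 15 via λ: add 1.
From 5 via λ: add 16.
From 16 via λ: add 9.
From 9 via λ: add 6, 8.
λ-closure = {1, 5, 6, 8, 9, 10, 11, 12, 14, 15, 16}, which has 11 states.

11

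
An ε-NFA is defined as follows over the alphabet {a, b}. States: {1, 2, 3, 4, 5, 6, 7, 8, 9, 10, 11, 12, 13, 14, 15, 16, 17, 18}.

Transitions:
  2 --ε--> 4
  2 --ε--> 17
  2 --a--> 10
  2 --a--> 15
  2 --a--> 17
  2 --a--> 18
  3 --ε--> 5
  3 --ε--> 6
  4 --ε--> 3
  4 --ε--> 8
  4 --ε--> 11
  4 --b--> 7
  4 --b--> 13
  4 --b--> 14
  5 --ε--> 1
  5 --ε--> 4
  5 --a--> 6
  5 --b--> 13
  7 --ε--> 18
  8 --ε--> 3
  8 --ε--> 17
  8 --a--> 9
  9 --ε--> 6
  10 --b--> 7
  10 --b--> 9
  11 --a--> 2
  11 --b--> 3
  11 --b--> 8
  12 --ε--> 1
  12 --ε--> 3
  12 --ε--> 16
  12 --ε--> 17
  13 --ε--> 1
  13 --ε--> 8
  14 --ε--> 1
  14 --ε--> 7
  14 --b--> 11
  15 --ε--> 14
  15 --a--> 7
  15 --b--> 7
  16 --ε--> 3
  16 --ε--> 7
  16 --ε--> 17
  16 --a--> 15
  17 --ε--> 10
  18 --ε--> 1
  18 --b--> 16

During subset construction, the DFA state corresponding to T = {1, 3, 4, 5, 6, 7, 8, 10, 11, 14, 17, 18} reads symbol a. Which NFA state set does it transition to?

{1, 2, 3, 4, 5, 6, 8, 9, 10, 11, 17}

5 on a → {6}.
8 on a → {9}.
11 on a → {2}.
No a-transition from 1, 3, 4, 6, 7, 10, 14, 17, 18.
Union after reading a: {2, 6, 9}.
Now take the ε-closure:
From 2 via ε: add 4, 17.
From 4 via ε: add 3, 8, 11.
From 17 via ε: add 10.
From 3 via ε: add 5.
From 5 via ε: add 1.
No new states can be added; the closed set is {1, 2, 3, 4, 5, 6, 8, 9, 10, 11, 17}.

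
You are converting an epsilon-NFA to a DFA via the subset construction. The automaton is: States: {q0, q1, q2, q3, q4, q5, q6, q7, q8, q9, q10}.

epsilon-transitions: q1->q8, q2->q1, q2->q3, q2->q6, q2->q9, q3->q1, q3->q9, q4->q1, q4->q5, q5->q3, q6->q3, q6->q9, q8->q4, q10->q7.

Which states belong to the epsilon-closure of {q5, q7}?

Start with {q5, q7}.
From q5 via epsilon: add q3.
From q3 via epsilon: add q1, q9.
From q1 via epsilon: add q8.
From q8 via epsilon: add q4.
No new states can be added; the closed set is {q1, q3, q4, q5, q7, q8, q9}.

{q1, q3, q4, q5, q7, q8, q9}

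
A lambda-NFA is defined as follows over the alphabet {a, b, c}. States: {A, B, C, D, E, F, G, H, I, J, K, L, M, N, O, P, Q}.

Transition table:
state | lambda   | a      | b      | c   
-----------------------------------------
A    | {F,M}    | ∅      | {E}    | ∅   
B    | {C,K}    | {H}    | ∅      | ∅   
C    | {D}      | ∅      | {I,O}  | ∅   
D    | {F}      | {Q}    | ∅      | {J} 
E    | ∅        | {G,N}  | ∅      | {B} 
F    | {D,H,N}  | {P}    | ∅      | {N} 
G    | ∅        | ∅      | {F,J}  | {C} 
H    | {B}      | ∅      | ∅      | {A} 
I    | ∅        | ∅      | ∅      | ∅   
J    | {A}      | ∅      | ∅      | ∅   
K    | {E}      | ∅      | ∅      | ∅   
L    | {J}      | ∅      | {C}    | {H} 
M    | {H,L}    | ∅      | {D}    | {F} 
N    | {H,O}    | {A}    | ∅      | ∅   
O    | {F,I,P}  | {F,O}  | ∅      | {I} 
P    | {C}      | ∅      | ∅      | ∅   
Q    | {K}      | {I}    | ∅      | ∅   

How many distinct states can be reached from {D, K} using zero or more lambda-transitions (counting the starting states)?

Start with {D, K}.
From D via lambda: add F.
From K via lambda: add E.
From F via lambda: add H, N.
From H via lambda: add B.
From N via lambda: add O.
From B via lambda: add C.
From O via lambda: add I, P.
lambda-closure = {B, C, D, E, F, H, I, K, N, O, P}, which has 11 states.

11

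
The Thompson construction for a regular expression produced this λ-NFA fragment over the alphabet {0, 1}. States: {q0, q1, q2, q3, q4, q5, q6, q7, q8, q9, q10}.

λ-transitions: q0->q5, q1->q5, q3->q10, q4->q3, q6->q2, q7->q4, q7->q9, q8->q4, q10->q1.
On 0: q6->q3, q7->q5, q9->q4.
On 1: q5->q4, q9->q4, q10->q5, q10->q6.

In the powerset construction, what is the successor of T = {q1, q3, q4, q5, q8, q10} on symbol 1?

q5 on 1 → {q4}.
q10 on 1 → {q5, q6}.
No 1-transition from q1, q3, q4, q8.
Union after reading 1: {q4, q5, q6}.
Now take the λ-closure:
From q4 via λ: add q3.
From q6 via λ: add q2.
From q3 via λ: add q10.
From q10 via λ: add q1.
No new states can be added; the closed set is {q1, q2, q3, q4, q5, q6, q10}.

{q1, q2, q3, q4, q5, q6, q10}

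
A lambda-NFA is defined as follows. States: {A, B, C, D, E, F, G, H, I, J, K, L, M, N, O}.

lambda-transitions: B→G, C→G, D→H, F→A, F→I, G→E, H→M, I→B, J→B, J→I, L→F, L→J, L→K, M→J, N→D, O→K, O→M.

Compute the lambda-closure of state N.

Start with {N}.
From N via lambda: add D.
From D via lambda: add H.
From H via lambda: add M.
From M via lambda: add J.
From J via lambda: add B, I.
From B via lambda: add G.
From G via lambda: add E.
No new states can be added; the closed set is {B, D, E, G, H, I, J, M, N}.

{B, D, E, G, H, I, J, M, N}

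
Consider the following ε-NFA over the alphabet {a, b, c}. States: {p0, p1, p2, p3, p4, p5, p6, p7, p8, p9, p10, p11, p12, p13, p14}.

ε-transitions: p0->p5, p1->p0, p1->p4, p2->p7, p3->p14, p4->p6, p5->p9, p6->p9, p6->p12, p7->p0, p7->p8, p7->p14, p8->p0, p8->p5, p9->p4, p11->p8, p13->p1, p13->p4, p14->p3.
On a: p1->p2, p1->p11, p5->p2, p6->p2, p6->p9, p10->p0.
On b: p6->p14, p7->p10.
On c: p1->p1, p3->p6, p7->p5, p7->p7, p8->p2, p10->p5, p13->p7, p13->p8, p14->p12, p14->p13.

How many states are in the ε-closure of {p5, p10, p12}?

Start with {p5, p10, p12}.
From p5 via ε: add p9.
From p9 via ε: add p4.
From p4 via ε: add p6.
ε-closure = {p4, p5, p6, p9, p10, p12}, which has 6 states.

6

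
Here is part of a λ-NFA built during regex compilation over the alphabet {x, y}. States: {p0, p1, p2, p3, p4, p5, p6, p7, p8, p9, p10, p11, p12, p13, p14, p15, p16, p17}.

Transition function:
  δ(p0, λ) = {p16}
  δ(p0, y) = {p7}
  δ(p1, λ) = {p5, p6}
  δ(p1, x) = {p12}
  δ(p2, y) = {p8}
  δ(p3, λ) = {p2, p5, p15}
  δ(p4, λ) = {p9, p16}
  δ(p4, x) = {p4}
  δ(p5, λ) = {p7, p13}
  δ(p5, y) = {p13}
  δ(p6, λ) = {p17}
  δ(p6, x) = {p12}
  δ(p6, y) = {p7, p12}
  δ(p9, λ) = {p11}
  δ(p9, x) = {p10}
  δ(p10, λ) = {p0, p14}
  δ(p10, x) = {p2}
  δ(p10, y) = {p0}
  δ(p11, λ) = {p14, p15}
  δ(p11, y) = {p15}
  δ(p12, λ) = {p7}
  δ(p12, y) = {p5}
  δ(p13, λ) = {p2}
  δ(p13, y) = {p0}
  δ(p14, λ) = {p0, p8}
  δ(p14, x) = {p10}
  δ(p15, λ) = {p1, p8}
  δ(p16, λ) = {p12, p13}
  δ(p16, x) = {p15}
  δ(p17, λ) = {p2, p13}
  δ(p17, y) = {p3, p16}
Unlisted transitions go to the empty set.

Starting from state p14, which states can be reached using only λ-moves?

Start with {p14}.
From p14 via λ: add p0, p8.
From p0 via λ: add p16.
From p16 via λ: add p12, p13.
From p12 via λ: add p7.
From p13 via λ: add p2.
No new states can be added; the closed set is {p0, p2, p7, p8, p12, p13, p14, p16}.

{p0, p2, p7, p8, p12, p13, p14, p16}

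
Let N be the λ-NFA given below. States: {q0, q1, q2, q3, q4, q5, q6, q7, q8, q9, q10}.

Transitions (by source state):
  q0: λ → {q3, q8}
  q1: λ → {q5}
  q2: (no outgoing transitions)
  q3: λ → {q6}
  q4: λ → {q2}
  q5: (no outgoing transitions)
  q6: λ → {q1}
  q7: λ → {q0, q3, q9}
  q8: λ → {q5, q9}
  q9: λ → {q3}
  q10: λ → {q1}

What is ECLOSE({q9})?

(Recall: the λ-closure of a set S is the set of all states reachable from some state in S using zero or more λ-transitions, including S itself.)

{q1, q3, q5, q6, q9}

Start with {q9}.
From q9 via λ: add q3.
From q3 via λ: add q6.
From q6 via λ: add q1.
From q1 via λ: add q5.
No new states can be added; the closed set is {q1, q3, q5, q6, q9}.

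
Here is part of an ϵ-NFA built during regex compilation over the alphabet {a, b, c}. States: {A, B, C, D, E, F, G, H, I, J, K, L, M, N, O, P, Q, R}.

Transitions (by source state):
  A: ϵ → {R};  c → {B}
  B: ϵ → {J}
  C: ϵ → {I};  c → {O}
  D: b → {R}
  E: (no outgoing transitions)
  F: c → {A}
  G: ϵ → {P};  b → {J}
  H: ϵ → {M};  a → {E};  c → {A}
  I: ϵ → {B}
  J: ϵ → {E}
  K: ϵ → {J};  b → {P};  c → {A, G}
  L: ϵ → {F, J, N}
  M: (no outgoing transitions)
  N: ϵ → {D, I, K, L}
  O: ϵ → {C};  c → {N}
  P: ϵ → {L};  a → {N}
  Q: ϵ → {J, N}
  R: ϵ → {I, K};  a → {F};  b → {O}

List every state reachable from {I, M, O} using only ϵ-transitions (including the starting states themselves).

{B, C, E, I, J, M, O}

Start with {I, M, O}.
From I via ϵ: add B.
From O via ϵ: add C.
From B via ϵ: add J.
From J via ϵ: add E.
No new states can be added; the closed set is {B, C, E, I, J, M, O}.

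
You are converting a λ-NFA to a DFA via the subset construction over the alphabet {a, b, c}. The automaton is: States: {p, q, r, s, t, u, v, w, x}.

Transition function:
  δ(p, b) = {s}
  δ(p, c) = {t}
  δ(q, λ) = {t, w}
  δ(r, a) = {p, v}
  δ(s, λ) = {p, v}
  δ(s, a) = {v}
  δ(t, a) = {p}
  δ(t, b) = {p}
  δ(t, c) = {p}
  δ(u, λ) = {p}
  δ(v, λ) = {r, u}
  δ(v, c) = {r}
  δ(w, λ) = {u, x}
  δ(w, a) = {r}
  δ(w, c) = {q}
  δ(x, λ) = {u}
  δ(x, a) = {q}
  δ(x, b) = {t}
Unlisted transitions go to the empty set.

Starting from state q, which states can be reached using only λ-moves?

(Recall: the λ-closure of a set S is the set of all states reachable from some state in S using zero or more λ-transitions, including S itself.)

{p, q, t, u, w, x}

Start with {q}.
From q via λ: add t, w.
From w via λ: add u, x.
From u via λ: add p.
No new states can be added; the closed set is {p, q, t, u, w, x}.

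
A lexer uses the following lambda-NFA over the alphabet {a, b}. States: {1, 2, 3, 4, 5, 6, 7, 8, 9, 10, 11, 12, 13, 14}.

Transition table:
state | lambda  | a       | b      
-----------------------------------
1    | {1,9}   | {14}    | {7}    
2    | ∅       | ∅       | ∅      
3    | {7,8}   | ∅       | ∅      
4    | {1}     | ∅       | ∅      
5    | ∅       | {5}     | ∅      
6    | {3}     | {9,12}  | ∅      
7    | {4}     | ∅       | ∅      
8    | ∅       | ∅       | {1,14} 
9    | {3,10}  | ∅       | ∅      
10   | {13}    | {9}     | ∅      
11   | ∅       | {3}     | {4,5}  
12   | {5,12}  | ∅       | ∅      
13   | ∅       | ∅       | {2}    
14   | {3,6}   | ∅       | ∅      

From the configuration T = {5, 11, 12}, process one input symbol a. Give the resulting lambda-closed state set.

{1, 3, 4, 5, 7, 8, 9, 10, 13}

5 on a → {5}.
11 on a → {3}.
No a-transition from 12.
Union after reading a: {3, 5}.
Now take the lambda-closure:
From 3 via lambda: add 7, 8.
From 7 via lambda: add 4.
From 4 via lambda: add 1.
From 1 via lambda: add 9.
From 9 via lambda: add 10.
From 10 via lambda: add 13.
No new states can be added; the closed set is {1, 3, 4, 5, 7, 8, 9, 10, 13}.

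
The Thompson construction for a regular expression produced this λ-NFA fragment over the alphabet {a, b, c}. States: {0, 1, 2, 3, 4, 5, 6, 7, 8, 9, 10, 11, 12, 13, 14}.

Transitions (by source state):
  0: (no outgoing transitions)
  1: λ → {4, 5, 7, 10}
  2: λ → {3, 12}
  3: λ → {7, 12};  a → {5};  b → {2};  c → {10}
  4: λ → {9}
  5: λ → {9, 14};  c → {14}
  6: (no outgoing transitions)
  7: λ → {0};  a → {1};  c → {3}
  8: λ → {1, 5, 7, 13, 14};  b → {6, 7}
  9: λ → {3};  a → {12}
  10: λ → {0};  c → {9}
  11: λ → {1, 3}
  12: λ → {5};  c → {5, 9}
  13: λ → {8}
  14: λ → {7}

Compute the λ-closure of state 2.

Start with {2}.
From 2 via λ: add 3, 12.
From 3 via λ: add 7.
From 12 via λ: add 5.
From 5 via λ: add 9, 14.
From 7 via λ: add 0.
No new states can be added; the closed set is {0, 2, 3, 5, 7, 9, 12, 14}.

{0, 2, 3, 5, 7, 9, 12, 14}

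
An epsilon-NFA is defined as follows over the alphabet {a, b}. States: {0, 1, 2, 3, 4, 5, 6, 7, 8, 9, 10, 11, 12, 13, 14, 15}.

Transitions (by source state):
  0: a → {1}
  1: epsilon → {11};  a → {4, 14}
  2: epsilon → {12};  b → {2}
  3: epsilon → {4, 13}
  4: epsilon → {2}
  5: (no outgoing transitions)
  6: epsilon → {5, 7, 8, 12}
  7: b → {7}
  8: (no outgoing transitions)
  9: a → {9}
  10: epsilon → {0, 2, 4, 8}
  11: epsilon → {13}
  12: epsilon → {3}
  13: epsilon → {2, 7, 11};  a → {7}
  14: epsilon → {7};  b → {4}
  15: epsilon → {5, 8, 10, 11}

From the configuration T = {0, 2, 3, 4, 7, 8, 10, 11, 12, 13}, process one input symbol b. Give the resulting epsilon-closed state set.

{2, 3, 4, 7, 11, 12, 13}

2 on b → {2}.
7 on b → {7}.
No b-transition from 0, 3, 4, 8, 10, 11, 12, 13.
Union after reading b: {2, 7}.
Now take the epsilon-closure:
From 2 via epsilon: add 12.
From 12 via epsilon: add 3.
From 3 via epsilon: add 4, 13.
From 13 via epsilon: add 11.
No new states can be added; the closed set is {2, 3, 4, 7, 11, 12, 13}.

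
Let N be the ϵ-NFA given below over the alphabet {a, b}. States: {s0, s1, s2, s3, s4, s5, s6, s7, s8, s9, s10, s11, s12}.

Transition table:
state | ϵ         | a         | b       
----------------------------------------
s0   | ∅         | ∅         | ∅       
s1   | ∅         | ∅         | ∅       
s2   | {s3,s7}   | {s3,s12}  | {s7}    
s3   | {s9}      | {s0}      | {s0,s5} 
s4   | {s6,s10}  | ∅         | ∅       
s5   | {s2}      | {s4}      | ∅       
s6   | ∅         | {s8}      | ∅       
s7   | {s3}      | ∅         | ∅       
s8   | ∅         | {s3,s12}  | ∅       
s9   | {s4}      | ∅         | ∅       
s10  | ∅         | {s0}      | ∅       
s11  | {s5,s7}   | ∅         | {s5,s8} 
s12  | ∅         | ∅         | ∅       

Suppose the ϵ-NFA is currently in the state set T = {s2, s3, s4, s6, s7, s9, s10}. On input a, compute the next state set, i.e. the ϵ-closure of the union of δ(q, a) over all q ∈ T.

{s0, s3, s4, s6, s8, s9, s10, s12}

s2 on a → {s3, s12}.
s3 on a → {s0}.
s6 on a → {s8}.
s10 on a → {s0}.
No a-transition from s4, s7, s9.
Union after reading a: {s0, s3, s8, s12}.
Now take the ϵ-closure:
From s3 via ϵ: add s9.
From s9 via ϵ: add s4.
From s4 via ϵ: add s6, s10.
No new states can be added; the closed set is {s0, s3, s4, s6, s8, s9, s10, s12}.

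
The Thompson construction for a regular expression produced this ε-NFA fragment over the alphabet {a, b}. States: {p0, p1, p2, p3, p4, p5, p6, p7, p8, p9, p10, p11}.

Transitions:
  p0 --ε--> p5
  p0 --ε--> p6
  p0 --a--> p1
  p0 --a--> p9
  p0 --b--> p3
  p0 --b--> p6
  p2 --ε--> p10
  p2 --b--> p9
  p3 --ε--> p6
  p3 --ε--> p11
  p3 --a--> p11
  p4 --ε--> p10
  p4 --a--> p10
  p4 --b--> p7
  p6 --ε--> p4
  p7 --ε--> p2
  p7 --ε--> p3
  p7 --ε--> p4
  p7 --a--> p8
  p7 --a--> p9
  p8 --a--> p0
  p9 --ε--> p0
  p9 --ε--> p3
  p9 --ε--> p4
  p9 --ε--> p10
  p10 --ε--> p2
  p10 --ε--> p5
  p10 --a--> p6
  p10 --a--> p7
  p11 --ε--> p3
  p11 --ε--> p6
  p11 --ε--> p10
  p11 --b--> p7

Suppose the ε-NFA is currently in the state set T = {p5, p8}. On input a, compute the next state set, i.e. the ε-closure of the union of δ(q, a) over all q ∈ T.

p8 on a → {p0}.
No a-transition from p5.
Union after reading a: {p0}.
Now take the ε-closure:
From p0 via ε: add p5, p6.
From p6 via ε: add p4.
From p4 via ε: add p10.
From p10 via ε: add p2.
No new states can be added; the closed set is {p0, p2, p4, p5, p6, p10}.

{p0, p2, p4, p5, p6, p10}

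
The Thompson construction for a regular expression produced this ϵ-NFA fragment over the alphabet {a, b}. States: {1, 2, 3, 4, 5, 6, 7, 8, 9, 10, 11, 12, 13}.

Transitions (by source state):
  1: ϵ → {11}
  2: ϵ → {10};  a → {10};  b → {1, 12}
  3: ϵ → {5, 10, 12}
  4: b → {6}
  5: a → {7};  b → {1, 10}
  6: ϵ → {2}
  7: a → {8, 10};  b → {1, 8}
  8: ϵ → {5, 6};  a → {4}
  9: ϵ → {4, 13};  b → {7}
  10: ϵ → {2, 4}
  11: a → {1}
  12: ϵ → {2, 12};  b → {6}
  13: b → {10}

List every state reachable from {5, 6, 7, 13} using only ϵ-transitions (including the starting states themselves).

Start with {5, 6, 7, 13}.
From 6 via ϵ: add 2.
From 2 via ϵ: add 10.
From 10 via ϵ: add 4.
No new states can be added; the closed set is {2, 4, 5, 6, 7, 10, 13}.

{2, 4, 5, 6, 7, 10, 13}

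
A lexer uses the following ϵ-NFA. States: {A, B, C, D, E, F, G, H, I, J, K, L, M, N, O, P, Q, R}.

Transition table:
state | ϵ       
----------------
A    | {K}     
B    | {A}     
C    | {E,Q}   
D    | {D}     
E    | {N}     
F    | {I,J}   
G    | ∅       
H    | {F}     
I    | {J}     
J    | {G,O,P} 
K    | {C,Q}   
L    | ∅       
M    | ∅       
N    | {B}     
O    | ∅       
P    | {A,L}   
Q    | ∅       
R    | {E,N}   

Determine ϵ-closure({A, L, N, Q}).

{A, B, C, E, K, L, N, Q}

Start with {A, L, N, Q}.
From A via ϵ: add K.
From N via ϵ: add B.
From K via ϵ: add C.
From C via ϵ: add E.
No new states can be added; the closed set is {A, B, C, E, K, L, N, Q}.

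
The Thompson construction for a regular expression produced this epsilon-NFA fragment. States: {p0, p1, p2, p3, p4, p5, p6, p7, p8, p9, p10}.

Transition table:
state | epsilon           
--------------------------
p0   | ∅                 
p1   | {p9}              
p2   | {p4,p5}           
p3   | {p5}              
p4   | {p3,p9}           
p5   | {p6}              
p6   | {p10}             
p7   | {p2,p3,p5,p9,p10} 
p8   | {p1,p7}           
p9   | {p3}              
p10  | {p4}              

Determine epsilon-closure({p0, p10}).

{p0, p3, p4, p5, p6, p9, p10}

Start with {p0, p10}.
From p10 via epsilon: add p4.
From p4 via epsilon: add p3, p9.
From p3 via epsilon: add p5.
From p5 via epsilon: add p6.
No new states can be added; the closed set is {p0, p3, p4, p5, p6, p9, p10}.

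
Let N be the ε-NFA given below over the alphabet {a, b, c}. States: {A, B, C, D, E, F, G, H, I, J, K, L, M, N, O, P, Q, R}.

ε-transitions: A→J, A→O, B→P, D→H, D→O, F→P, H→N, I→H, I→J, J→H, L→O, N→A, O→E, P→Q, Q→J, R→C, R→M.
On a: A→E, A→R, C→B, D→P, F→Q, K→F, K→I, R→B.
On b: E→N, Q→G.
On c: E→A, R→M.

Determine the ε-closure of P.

{A, E, H, J, N, O, P, Q}

Start with {P}.
From P via ε: add Q.
From Q via ε: add J.
From J via ε: add H.
From H via ε: add N.
From N via ε: add A.
From A via ε: add O.
From O via ε: add E.
No new states can be added; the closed set is {A, E, H, J, N, O, P, Q}.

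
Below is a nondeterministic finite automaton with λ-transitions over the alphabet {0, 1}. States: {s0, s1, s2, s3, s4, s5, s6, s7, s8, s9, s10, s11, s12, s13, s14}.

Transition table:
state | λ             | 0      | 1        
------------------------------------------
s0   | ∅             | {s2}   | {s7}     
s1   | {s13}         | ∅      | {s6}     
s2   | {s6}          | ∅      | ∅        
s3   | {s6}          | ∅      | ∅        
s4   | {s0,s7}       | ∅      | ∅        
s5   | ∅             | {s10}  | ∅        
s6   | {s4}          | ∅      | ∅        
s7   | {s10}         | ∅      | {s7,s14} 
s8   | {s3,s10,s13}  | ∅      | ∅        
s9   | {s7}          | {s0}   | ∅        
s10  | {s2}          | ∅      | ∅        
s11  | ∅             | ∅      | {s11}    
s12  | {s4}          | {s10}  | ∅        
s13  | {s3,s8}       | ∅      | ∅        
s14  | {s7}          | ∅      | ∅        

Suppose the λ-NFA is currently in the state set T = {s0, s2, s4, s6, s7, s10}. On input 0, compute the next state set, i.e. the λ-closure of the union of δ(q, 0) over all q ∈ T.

s0 on 0 → {s2}.
No 0-transition from s2, s4, s6, s7, s10.
Union after reading 0: {s2}.
Now take the λ-closure:
From s2 via λ: add s6.
From s6 via λ: add s4.
From s4 via λ: add s0, s7.
From s7 via λ: add s10.
No new states can be added; the closed set is {s0, s2, s4, s6, s7, s10}.

{s0, s2, s4, s6, s7, s10}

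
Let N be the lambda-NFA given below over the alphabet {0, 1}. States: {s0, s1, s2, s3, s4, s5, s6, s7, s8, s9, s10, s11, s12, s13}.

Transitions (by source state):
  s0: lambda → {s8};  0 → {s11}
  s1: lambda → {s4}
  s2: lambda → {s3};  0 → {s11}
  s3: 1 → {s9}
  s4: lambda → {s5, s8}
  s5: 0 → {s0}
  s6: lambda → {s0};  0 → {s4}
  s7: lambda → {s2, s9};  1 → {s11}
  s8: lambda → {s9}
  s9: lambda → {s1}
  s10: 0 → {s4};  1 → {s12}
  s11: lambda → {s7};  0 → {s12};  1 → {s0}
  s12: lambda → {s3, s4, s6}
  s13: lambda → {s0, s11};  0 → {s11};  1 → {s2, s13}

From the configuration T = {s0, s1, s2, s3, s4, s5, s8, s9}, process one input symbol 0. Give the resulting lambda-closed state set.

s0 on 0 → {s11}.
s2 on 0 → {s11}.
s5 on 0 → {s0}.
No 0-transition from s1, s3, s4, s8, s9.
Union after reading 0: {s0, s11}.
Now take the lambda-closure:
From s0 via lambda: add s8.
From s11 via lambda: add s7.
From s7 via lambda: add s2, s9.
From s2 via lambda: add s3.
From s9 via lambda: add s1.
From s1 via lambda: add s4.
From s4 via lambda: add s5.
No new states can be added; the closed set is {s0, s1, s2, s3, s4, s5, s7, s8, s9, s11}.

{s0, s1, s2, s3, s4, s5, s7, s8, s9, s11}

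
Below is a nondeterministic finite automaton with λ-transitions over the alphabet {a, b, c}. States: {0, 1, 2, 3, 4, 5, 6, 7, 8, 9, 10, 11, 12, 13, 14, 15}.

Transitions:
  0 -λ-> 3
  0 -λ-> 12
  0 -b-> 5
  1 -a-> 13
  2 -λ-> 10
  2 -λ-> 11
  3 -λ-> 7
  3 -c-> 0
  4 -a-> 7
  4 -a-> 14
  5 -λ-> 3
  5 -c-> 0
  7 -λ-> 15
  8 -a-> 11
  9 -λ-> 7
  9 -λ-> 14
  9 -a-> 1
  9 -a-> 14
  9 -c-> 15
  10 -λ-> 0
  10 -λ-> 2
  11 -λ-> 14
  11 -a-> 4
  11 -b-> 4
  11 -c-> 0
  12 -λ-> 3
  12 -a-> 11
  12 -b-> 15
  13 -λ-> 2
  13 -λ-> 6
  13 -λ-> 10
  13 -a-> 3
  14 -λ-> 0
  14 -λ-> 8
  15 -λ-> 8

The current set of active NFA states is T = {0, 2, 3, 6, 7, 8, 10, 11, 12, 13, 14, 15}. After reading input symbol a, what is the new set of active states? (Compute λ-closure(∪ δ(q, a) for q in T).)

{0, 3, 4, 7, 8, 11, 12, 14, 15}

8 on a → {11}.
11 on a → {4}.
12 on a → {11}.
13 on a → {3}.
No a-transition from 0, 2, 3, 6, 7, 10, 14, 15.
Union after reading a: {3, 4, 11}.
Now take the λ-closure:
From 3 via λ: add 7.
From 11 via λ: add 14.
From 7 via λ: add 15.
From 14 via λ: add 0, 8.
From 0 via λ: add 12.
No new states can be added; the closed set is {0, 3, 4, 7, 8, 11, 12, 14, 15}.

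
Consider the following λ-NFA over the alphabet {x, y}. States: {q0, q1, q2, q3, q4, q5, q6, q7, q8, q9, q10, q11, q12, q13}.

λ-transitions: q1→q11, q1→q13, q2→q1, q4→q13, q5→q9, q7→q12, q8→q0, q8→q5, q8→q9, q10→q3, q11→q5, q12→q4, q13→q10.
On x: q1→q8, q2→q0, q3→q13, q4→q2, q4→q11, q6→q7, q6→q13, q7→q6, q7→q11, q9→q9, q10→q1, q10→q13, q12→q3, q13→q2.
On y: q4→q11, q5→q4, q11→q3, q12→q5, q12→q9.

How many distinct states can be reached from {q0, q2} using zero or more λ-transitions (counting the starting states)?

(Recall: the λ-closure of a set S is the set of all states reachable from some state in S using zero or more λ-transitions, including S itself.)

9

Start with {q0, q2}.
From q2 via λ: add q1.
From q1 via λ: add q11, q13.
From q11 via λ: add q5.
From q13 via λ: add q10.
From q5 via λ: add q9.
From q10 via λ: add q3.
λ-closure = {q0, q1, q2, q3, q5, q9, q10, q11, q13}, which has 9 states.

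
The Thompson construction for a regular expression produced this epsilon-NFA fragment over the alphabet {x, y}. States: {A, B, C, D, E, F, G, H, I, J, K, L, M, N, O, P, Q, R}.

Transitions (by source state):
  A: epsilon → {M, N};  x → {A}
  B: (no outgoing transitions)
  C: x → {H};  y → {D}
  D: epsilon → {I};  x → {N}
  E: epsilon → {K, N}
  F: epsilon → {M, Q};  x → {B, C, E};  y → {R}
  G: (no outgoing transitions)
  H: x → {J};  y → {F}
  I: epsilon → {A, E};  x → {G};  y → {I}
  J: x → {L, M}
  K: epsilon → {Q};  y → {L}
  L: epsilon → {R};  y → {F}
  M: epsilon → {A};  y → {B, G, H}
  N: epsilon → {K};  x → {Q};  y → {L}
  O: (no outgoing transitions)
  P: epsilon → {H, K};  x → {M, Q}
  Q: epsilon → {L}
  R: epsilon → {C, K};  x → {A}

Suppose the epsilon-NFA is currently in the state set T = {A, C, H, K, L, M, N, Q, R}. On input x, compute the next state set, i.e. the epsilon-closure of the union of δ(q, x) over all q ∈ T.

A on x → {A}.
C on x → {H}.
H on x → {J}.
N on x → {Q}.
R on x → {A}.
No x-transition from K, L, M, Q.
Union after reading x: {A, H, J, Q}.
Now take the epsilon-closure:
From A via epsilon: add M, N.
From Q via epsilon: add L.
From L via epsilon: add R.
From N via epsilon: add K.
From R via epsilon: add C.
No new states can be added; the closed set is {A, C, H, J, K, L, M, N, Q, R}.

{A, C, H, J, K, L, M, N, Q, R}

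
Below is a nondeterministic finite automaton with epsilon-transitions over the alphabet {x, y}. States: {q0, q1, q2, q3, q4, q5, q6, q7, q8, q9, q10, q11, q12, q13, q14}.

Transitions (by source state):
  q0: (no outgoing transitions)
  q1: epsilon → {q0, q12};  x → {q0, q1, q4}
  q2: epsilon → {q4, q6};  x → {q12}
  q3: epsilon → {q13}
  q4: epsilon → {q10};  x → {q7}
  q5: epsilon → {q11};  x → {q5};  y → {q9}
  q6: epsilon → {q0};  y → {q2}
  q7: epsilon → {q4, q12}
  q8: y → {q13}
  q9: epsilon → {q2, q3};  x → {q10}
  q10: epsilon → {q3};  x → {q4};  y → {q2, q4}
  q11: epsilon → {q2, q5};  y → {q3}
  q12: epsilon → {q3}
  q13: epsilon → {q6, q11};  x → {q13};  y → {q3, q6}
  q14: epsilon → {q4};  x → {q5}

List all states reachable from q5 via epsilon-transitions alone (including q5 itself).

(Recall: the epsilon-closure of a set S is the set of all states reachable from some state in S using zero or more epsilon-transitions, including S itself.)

Start with {q5}.
From q5 via epsilon: add q11.
From q11 via epsilon: add q2.
From q2 via epsilon: add q4, q6.
From q4 via epsilon: add q10.
From q6 via epsilon: add q0.
From q10 via epsilon: add q3.
From q3 via epsilon: add q13.
No new states can be added; the closed set is {q0, q2, q3, q4, q5, q6, q10, q11, q13}.

{q0, q2, q3, q4, q5, q6, q10, q11, q13}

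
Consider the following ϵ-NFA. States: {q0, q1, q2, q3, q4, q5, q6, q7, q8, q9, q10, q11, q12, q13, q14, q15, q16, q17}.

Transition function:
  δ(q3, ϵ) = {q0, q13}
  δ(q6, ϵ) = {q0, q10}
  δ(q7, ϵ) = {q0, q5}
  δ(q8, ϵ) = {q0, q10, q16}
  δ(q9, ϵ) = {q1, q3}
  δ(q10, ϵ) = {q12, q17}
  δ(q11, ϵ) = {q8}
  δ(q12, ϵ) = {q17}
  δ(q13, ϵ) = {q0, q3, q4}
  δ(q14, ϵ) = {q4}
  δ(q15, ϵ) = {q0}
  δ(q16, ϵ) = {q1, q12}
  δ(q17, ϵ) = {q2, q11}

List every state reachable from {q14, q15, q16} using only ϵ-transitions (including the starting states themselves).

Start with {q14, q15, q16}.
From q14 via ϵ: add q4.
From q15 via ϵ: add q0.
From q16 via ϵ: add q1, q12.
From q12 via ϵ: add q17.
From q17 via ϵ: add q2, q11.
From q11 via ϵ: add q8.
From q8 via ϵ: add q10.
No new states can be added; the closed set is {q0, q1, q2, q4, q8, q10, q11, q12, q14, q15, q16, q17}.

{q0, q1, q2, q4, q8, q10, q11, q12, q14, q15, q16, q17}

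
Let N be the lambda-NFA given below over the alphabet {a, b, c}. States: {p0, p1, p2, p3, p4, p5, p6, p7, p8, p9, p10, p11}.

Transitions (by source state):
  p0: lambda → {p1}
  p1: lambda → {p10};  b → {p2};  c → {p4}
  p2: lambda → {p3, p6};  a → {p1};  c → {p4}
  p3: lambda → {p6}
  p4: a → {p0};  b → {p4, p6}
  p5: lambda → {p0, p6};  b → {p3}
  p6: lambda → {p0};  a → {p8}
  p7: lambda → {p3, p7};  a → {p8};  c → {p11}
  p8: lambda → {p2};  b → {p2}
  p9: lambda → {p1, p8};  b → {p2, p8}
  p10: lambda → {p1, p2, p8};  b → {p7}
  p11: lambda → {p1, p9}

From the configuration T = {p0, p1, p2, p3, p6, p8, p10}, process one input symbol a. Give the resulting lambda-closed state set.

{p0, p1, p2, p3, p6, p8, p10}

p2 on a → {p1}.
p6 on a → {p8}.
No a-transition from p0, p1, p3, p8, p10.
Union after reading a: {p1, p8}.
Now take the lambda-closure:
From p1 via lambda: add p10.
From p8 via lambda: add p2.
From p2 via lambda: add p3, p6.
From p6 via lambda: add p0.
No new states can be added; the closed set is {p0, p1, p2, p3, p6, p8, p10}.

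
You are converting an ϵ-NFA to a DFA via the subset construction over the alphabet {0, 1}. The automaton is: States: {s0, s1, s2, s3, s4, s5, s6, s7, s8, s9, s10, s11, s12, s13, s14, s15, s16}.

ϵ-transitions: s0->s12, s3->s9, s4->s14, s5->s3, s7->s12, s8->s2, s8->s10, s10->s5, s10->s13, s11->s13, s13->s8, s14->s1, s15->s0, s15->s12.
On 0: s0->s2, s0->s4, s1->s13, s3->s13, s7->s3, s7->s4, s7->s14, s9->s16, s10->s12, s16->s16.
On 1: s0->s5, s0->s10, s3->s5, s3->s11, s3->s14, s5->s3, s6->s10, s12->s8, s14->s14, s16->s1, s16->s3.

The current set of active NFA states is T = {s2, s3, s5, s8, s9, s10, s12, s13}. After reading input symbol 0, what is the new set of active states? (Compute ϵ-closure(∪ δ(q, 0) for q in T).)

{s2, s3, s5, s8, s9, s10, s12, s13, s16}

s3 on 0 → {s13}.
s9 on 0 → {s16}.
s10 on 0 → {s12}.
No 0-transition from s2, s5, s8, s12, s13.
Union after reading 0: {s12, s13, s16}.
Now take the ϵ-closure:
From s13 via ϵ: add s8.
From s8 via ϵ: add s2, s10.
From s10 via ϵ: add s5.
From s5 via ϵ: add s3.
From s3 via ϵ: add s9.
No new states can be added; the closed set is {s2, s3, s5, s8, s9, s10, s12, s13, s16}.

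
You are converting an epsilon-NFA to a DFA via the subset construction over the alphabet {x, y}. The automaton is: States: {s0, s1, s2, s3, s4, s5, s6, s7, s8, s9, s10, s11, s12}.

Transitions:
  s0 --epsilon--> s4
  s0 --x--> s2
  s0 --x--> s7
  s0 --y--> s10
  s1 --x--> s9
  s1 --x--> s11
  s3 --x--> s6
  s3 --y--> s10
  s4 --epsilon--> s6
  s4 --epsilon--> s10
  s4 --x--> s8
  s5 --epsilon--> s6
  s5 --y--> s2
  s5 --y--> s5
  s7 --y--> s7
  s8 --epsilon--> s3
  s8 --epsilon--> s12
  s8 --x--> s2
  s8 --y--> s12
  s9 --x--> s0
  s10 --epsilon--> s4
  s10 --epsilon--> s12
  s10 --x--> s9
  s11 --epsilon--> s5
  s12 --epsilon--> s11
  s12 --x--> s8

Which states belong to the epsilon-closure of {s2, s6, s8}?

{s2, s3, s5, s6, s8, s11, s12}

Start with {s2, s6, s8}.
From s8 via epsilon: add s3, s12.
From s12 via epsilon: add s11.
From s11 via epsilon: add s5.
No new states can be added; the closed set is {s2, s3, s5, s6, s8, s11, s12}.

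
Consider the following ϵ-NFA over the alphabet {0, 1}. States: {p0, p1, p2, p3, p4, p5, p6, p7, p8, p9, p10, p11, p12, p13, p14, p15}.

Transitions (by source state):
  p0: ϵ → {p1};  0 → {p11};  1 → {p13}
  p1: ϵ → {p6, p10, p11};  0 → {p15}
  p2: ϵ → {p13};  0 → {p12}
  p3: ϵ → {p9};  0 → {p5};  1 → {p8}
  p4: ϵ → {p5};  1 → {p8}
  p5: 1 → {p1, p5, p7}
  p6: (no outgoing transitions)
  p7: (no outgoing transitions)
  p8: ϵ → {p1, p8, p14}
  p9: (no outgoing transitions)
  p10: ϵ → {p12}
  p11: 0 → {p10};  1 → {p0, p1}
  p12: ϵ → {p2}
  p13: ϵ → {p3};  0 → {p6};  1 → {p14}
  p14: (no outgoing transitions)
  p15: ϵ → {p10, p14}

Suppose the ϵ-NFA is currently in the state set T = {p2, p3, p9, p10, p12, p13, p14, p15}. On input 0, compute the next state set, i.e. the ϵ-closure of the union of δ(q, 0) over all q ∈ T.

{p2, p3, p5, p6, p9, p12, p13}

p2 on 0 → {p12}.
p3 on 0 → {p5}.
p13 on 0 → {p6}.
No 0-transition from p9, p10, p12, p14, p15.
Union after reading 0: {p5, p6, p12}.
Now take the ϵ-closure:
From p12 via ϵ: add p2.
From p2 via ϵ: add p13.
From p13 via ϵ: add p3.
From p3 via ϵ: add p9.
No new states can be added; the closed set is {p2, p3, p5, p6, p9, p12, p13}.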